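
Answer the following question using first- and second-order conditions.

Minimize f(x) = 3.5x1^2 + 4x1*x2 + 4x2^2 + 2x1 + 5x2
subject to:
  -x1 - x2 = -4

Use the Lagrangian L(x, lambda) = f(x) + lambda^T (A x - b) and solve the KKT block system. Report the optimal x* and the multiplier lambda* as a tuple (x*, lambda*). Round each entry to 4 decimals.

Form the Lagrangian:
  L(x, lambda) = (1/2) x^T Q x + c^T x + lambda^T (A x - b)
Stationarity (grad_x L = 0): Q x + c + A^T lambda = 0.
Primal feasibility: A x = b.

This gives the KKT block system:
  [ Q   A^T ] [ x     ]   [-c ]
  [ A    0  ] [ lambda ] = [ b ]

Solving the linear system:
  x*      = (2.7143, 1.2857)
  lambda* = (26.1429)
  f(x*)   = 58.2143

x* = (2.7143, 1.2857), lambda* = (26.1429)


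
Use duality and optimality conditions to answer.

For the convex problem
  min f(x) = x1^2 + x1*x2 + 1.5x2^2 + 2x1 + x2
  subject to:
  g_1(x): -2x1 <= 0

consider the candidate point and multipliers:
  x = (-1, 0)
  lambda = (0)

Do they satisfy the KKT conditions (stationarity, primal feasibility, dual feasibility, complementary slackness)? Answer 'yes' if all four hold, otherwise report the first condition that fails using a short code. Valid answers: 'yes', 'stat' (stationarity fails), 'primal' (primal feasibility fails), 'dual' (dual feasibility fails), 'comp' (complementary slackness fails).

Gradient of f: grad f(x) = Q x + c = (0, 0)
Constraint values g_i(x) = a_i^T x - b_i:
  g_1((-1, 0)) = 2
Stationarity residual: grad f(x) + sum_i lambda_i a_i = (0, 0)
  -> stationarity OK
Primal feasibility (all g_i <= 0): FAILS
Dual feasibility (all lambda_i >= 0): OK
Complementary slackness (lambda_i * g_i(x) = 0 for all i): OK

Verdict: the first failing condition is primal_feasibility -> primal.

primal


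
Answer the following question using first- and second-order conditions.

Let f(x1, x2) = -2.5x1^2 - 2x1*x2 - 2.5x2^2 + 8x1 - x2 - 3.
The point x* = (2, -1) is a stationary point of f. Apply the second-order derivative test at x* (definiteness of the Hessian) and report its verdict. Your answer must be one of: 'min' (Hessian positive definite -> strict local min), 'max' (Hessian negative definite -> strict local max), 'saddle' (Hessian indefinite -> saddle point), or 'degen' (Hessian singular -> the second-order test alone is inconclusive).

Compute the Hessian H = grad^2 f:
  H = [[-5, -2], [-2, -5]]
Verify stationarity: grad f(x*) = H x* + g = (0, 0).
Eigenvalues of H: -7, -3.
Both eigenvalues < 0, so H is negative definite -> x* is a strict local max.

max


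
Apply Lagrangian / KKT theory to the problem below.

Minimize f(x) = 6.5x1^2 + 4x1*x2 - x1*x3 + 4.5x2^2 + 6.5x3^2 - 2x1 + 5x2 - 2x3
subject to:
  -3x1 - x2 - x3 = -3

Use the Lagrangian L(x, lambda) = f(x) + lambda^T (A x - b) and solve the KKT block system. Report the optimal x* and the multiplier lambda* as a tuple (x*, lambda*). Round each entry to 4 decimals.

Form the Lagrangian:
  L(x, lambda) = (1/2) x^T Q x + c^T x + lambda^T (A x - b)
Stationarity (grad_x L = 0): Q x + c + A^T lambda = 0.
Primal feasibility: A x = b.

This gives the KKT block system:
  [ Q   A^T ] [ x     ]   [-c ]
  [ A    0  ] [ lambda ] = [ b ]

Solving the linear system:
  x*      = (1.0833, -0.7121, 0.4621)
  lambda* = (2.9242)
  f(x*)   = 1.0606

x* = (1.0833, -0.7121, 0.4621), lambda* = (2.9242)


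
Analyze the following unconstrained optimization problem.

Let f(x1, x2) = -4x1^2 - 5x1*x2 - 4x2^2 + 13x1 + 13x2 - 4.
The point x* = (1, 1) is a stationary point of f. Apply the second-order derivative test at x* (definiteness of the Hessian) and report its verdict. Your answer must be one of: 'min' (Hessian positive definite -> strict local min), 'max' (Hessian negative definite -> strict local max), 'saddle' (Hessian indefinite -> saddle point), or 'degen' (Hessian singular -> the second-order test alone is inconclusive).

Compute the Hessian H = grad^2 f:
  H = [[-8, -5], [-5, -8]]
Verify stationarity: grad f(x*) = H x* + g = (0, 0).
Eigenvalues of H: -13, -3.
Both eigenvalues < 0, so H is negative definite -> x* is a strict local max.

max


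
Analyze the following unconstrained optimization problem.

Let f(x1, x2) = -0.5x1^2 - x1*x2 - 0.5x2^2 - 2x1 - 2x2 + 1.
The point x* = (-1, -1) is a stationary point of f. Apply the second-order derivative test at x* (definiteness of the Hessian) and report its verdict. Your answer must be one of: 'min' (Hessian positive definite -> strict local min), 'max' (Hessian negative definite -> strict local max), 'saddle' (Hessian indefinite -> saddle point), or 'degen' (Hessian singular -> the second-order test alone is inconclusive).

Compute the Hessian H = grad^2 f:
  H = [[-1, -1], [-1, -1]]
Verify stationarity: grad f(x*) = H x* + g = (0, 0).
Eigenvalues of H: -2, 0.
H has a zero eigenvalue (singular; negative semidefinite but not definite), so H is neither positive definite, negative definite, nor indefinite. The second-order test alone is inconclusive -> degen.
(Indeed, f is constant along the null direction of H through x*, so x* is not a strict local extremum.)

degen


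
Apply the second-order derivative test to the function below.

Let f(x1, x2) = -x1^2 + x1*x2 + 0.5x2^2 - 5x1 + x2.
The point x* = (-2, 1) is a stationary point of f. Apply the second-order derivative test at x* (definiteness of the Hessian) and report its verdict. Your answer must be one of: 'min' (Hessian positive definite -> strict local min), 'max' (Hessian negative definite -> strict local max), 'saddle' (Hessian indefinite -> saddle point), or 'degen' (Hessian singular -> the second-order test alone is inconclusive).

Compute the Hessian H = grad^2 f:
  H = [[-2, 1], [1, 1]]
Verify stationarity: grad f(x*) = H x* + g = (0, 0).
Eigenvalues of H: -2.3028, 1.3028.
Eigenvalues have mixed signs, so H is indefinite -> x* is a saddle point.

saddle


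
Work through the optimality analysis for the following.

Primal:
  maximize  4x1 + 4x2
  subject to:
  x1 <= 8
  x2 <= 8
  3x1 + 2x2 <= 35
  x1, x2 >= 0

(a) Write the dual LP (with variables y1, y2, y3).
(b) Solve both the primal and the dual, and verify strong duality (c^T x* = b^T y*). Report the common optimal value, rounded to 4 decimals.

The standard primal-dual pair for 'max c^T x s.t. A x <= b, x >= 0' is:
  Dual:  min b^T y  s.t.  A^T y >= c,  y >= 0.

So the dual LP is:
  minimize  8y1 + 8y2 + 35y3
  subject to:
    y1 + 3y3 >= 4
    y2 + 2y3 >= 4
    y1, y2, y3 >= 0

Solving the primal: x* = (6.3333, 8).
  primal value c^T x* = 57.3333.
Solving the dual: y* = (0, 1.3333, 1.3333).
  dual value b^T y* = 57.3333.
Strong duality: c^T x* = b^T y*. Confirmed.

57.3333


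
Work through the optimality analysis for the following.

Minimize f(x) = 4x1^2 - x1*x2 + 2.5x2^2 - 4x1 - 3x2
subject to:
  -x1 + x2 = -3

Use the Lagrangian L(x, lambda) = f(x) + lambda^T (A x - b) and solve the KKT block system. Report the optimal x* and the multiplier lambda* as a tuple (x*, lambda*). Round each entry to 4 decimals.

Form the Lagrangian:
  L(x, lambda) = (1/2) x^T Q x + c^T x + lambda^T (A x - b)
Stationarity (grad_x L = 0): Q x + c + A^T lambda = 0.
Primal feasibility: A x = b.

This gives the KKT block system:
  [ Q   A^T ] [ x     ]   [-c ]
  [ A    0  ] [ lambda ] = [ b ]

Solving the linear system:
  x*      = (1.7273, -1.2727)
  lambda* = (11.0909)
  f(x*)   = 15.0909

x* = (1.7273, -1.2727), lambda* = (11.0909)


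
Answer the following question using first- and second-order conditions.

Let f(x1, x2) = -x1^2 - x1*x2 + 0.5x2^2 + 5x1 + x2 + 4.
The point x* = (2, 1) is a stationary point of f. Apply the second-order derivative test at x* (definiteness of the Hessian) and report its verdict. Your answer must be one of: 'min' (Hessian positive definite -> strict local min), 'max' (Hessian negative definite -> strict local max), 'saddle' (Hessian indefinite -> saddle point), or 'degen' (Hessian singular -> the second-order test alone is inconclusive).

Compute the Hessian H = grad^2 f:
  H = [[-2, -1], [-1, 1]]
Verify stationarity: grad f(x*) = H x* + g = (0, 0).
Eigenvalues of H: -2.3028, 1.3028.
Eigenvalues have mixed signs, so H is indefinite -> x* is a saddle point.

saddle


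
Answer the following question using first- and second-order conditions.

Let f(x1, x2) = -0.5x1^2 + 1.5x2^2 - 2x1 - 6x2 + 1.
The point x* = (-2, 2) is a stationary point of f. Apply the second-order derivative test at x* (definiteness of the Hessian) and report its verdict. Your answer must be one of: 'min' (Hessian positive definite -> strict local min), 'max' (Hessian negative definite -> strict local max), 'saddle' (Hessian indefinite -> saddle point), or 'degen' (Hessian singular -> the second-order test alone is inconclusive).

Compute the Hessian H = grad^2 f:
  H = [[-1, 0], [0, 3]]
Verify stationarity: grad f(x*) = H x* + g = (0, 0).
Eigenvalues of H: -1, 3.
Eigenvalues have mixed signs, so H is indefinite -> x* is a saddle point.

saddle


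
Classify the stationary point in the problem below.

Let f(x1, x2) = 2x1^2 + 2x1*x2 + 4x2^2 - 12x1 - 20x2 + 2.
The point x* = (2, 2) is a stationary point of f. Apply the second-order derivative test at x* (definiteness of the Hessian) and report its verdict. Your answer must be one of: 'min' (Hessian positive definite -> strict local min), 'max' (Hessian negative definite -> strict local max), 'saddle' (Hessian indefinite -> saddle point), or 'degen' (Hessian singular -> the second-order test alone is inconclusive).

Compute the Hessian H = grad^2 f:
  H = [[4, 2], [2, 8]]
Verify stationarity: grad f(x*) = H x* + g = (0, 0).
Eigenvalues of H: 3.1716, 8.8284.
Both eigenvalues > 0, so H is positive definite -> x* is a strict local min.

min


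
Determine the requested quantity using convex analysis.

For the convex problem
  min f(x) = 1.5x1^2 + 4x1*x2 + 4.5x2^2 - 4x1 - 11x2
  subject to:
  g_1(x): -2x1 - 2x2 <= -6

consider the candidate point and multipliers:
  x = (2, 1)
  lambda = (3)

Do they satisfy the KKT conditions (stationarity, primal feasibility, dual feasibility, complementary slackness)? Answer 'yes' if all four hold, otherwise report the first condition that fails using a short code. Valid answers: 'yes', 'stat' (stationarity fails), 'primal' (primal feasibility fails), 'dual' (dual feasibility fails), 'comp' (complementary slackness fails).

Gradient of f: grad f(x) = Q x + c = (6, 6)
Constraint values g_i(x) = a_i^T x - b_i:
  g_1((2, 1)) = 0
Stationarity residual: grad f(x) + sum_i lambda_i a_i = (0, 0)
  -> stationarity OK
Primal feasibility (all g_i <= 0): OK
Dual feasibility (all lambda_i >= 0): OK
Complementary slackness (lambda_i * g_i(x) = 0 for all i): OK

Verdict: yes, KKT holds.

yes


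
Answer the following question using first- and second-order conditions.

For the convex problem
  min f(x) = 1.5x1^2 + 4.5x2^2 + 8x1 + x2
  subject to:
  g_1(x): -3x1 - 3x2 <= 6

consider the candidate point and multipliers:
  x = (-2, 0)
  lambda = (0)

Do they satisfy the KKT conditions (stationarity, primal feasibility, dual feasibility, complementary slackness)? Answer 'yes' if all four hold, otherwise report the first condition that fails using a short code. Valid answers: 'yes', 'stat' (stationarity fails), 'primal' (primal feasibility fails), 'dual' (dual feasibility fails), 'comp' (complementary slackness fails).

Gradient of f: grad f(x) = Q x + c = (2, 1)
Constraint values g_i(x) = a_i^T x - b_i:
  g_1((-2, 0)) = 0
Stationarity residual: grad f(x) + sum_i lambda_i a_i = (2, 1)
  -> stationarity FAILS
Primal feasibility (all g_i <= 0): OK
Dual feasibility (all lambda_i >= 0): OK
Complementary slackness (lambda_i * g_i(x) = 0 for all i): OK

Verdict: the first failing condition is stationarity -> stat.

stat


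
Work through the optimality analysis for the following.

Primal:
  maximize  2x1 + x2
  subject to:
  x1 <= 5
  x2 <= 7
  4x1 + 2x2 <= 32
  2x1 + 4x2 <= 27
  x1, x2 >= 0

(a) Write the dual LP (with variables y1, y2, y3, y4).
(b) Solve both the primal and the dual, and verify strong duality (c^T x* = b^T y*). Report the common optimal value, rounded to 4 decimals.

The standard primal-dual pair for 'max c^T x s.t. A x <= b, x >= 0' is:
  Dual:  min b^T y  s.t.  A^T y >= c,  y >= 0.

So the dual LP is:
  minimize  5y1 + 7y2 + 32y3 + 27y4
  subject to:
    y1 + 4y3 + 2y4 >= 2
    y2 + 2y3 + 4y4 >= 1
    y1, y2, y3, y4 >= 0

Solving the primal: x* = (5, 4.25).
  primal value c^T x* = 14.25.
Solving the dual: y* = (1.5, 0, 0, 0.25).
  dual value b^T y* = 14.25.
Strong duality: c^T x* = b^T y*. Confirmed.

14.25


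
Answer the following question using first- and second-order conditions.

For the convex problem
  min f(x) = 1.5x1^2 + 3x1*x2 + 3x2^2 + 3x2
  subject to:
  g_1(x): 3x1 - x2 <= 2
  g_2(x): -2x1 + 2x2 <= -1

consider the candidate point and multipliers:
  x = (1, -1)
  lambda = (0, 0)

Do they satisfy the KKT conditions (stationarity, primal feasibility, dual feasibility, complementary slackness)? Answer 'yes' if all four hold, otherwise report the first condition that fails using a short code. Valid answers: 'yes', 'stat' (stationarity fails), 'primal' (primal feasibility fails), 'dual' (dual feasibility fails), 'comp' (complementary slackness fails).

Gradient of f: grad f(x) = Q x + c = (0, 0)
Constraint values g_i(x) = a_i^T x - b_i:
  g_1((1, -1)) = 2
  g_2((1, -1)) = -3
Stationarity residual: grad f(x) + sum_i lambda_i a_i = (0, 0)
  -> stationarity OK
Primal feasibility (all g_i <= 0): FAILS
Dual feasibility (all lambda_i >= 0): OK
Complementary slackness (lambda_i * g_i(x) = 0 for all i): OK

Verdict: the first failing condition is primal_feasibility -> primal.

primal


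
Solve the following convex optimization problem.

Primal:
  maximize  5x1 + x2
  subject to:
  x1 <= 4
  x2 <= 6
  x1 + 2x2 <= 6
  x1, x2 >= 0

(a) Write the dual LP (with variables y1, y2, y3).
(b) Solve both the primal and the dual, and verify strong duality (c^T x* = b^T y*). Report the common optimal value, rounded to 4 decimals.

The standard primal-dual pair for 'max c^T x s.t. A x <= b, x >= 0' is:
  Dual:  min b^T y  s.t.  A^T y >= c,  y >= 0.

So the dual LP is:
  minimize  4y1 + 6y2 + 6y3
  subject to:
    y1 + y3 >= 5
    y2 + 2y3 >= 1
    y1, y2, y3 >= 0

Solving the primal: x* = (4, 1).
  primal value c^T x* = 21.
Solving the dual: y* = (4.5, 0, 0.5).
  dual value b^T y* = 21.
Strong duality: c^T x* = b^T y*. Confirmed.

21


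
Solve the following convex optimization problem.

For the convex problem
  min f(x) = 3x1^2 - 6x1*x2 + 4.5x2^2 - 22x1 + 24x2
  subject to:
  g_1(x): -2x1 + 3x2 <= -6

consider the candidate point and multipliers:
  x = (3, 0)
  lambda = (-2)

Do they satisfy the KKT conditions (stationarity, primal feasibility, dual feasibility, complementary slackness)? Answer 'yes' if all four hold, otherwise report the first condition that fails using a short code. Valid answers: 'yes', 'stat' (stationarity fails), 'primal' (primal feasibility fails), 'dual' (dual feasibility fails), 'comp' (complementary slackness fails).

Gradient of f: grad f(x) = Q x + c = (-4, 6)
Constraint values g_i(x) = a_i^T x - b_i:
  g_1((3, 0)) = 0
Stationarity residual: grad f(x) + sum_i lambda_i a_i = (0, 0)
  -> stationarity OK
Primal feasibility (all g_i <= 0): OK
Dual feasibility (all lambda_i >= 0): FAILS
Complementary slackness (lambda_i * g_i(x) = 0 for all i): OK

Verdict: the first failing condition is dual_feasibility -> dual.

dual


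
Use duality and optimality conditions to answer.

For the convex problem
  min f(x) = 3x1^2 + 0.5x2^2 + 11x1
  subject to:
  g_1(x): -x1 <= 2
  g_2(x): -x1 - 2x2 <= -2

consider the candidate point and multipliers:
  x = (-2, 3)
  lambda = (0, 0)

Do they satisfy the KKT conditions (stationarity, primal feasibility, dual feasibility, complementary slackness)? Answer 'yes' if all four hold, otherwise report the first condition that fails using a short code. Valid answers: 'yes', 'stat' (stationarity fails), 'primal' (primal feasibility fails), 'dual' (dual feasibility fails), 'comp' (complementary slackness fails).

Gradient of f: grad f(x) = Q x + c = (-1, 3)
Constraint values g_i(x) = a_i^T x - b_i:
  g_1((-2, 3)) = 0
  g_2((-2, 3)) = -2
Stationarity residual: grad f(x) + sum_i lambda_i a_i = (-1, 3)
  -> stationarity FAILS
Primal feasibility (all g_i <= 0): OK
Dual feasibility (all lambda_i >= 0): OK
Complementary slackness (lambda_i * g_i(x) = 0 for all i): OK

Verdict: the first failing condition is stationarity -> stat.

stat


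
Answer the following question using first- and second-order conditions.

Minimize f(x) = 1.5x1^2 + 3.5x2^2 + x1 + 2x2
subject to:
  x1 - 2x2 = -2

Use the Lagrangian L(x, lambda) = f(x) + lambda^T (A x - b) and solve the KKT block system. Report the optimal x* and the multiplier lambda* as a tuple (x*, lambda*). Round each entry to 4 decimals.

Form the Lagrangian:
  L(x, lambda) = (1/2) x^T Q x + c^T x + lambda^T (A x - b)
Stationarity (grad_x L = 0): Q x + c + A^T lambda = 0.
Primal feasibility: A x = b.

This gives the KKT block system:
  [ Q   A^T ] [ x     ]   [-c ]
  [ A    0  ] [ lambda ] = [ b ]

Solving the linear system:
  x*      = (-1.1579, 0.4211)
  lambda* = (2.4737)
  f(x*)   = 2.3158

x* = (-1.1579, 0.4211), lambda* = (2.4737)


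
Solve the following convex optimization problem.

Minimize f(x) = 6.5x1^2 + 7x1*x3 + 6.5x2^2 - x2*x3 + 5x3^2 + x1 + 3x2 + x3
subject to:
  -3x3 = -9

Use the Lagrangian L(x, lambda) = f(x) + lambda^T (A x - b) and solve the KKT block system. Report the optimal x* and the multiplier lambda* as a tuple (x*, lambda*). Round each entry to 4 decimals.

Form the Lagrangian:
  L(x, lambda) = (1/2) x^T Q x + c^T x + lambda^T (A x - b)
Stationarity (grad_x L = 0): Q x + c + A^T lambda = 0.
Primal feasibility: A x = b.

This gives the KKT block system:
  [ Q   A^T ] [ x     ]   [-c ]
  [ A    0  ] [ lambda ] = [ b ]

Solving the linear system:
  x*      = (-1.6923, 0, 3)
  lambda* = (6.3846)
  f(x*)   = 29.3846

x* = (-1.6923, 0, 3), lambda* = (6.3846)


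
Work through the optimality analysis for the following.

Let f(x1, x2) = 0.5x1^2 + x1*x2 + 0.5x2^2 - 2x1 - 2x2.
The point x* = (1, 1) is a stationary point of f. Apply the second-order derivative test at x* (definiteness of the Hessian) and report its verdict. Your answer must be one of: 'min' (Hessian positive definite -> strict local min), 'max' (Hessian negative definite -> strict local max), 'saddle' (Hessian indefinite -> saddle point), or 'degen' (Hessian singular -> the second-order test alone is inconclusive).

Compute the Hessian H = grad^2 f:
  H = [[1, 1], [1, 1]]
Verify stationarity: grad f(x*) = H x* + g = (0, 0).
Eigenvalues of H: 0, 2.
H has a zero eigenvalue (singular; positive semidefinite but not definite), so H is neither positive definite, negative definite, nor indefinite. The second-order test alone is inconclusive -> degen.
(Indeed, f is constant along the null direction of H through x*, so x* is not a strict local extremum.)

degen


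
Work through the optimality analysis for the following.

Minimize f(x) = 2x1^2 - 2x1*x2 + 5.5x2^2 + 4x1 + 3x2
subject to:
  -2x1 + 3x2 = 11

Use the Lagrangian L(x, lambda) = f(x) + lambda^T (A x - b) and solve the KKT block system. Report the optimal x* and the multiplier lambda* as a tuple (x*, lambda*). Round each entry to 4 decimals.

Form the Lagrangian:
  L(x, lambda) = (1/2) x^T Q x + c^T x + lambda^T (A x - b)
Stationarity (grad_x L = 0): Q x + c + A^T lambda = 0.
Primal feasibility: A x = b.

This gives the KKT block system:
  [ Q   A^T ] [ x     ]   [-c ]
  [ A    0  ] [ lambda ] = [ b ]

Solving the linear system:
  x*      = (-4.1071, 0.9286)
  lambda* = (-7.1429)
  f(x*)   = 32.4643

x* = (-4.1071, 0.9286), lambda* = (-7.1429)


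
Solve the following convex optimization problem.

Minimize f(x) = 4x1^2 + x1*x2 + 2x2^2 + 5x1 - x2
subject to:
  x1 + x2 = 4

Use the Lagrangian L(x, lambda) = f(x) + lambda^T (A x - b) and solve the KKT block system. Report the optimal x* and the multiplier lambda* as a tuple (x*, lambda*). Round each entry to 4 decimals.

Form the Lagrangian:
  L(x, lambda) = (1/2) x^T Q x + c^T x + lambda^T (A x - b)
Stationarity (grad_x L = 0): Q x + c + A^T lambda = 0.
Primal feasibility: A x = b.

This gives the KKT block system:
  [ Q   A^T ] [ x     ]   [-c ]
  [ A    0  ] [ lambda ] = [ b ]

Solving the linear system:
  x*      = (0.6, 3.4)
  lambda* = (-13.2)
  f(x*)   = 26.2

x* = (0.6, 3.4), lambda* = (-13.2)


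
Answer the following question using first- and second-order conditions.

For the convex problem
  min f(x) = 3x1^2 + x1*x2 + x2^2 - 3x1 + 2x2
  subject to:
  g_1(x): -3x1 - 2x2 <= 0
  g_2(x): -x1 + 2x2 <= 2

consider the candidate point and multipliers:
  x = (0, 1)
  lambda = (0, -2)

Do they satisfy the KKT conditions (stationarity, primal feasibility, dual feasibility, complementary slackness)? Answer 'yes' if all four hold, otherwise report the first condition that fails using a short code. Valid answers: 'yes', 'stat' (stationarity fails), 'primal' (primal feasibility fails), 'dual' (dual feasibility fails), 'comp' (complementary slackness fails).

Gradient of f: grad f(x) = Q x + c = (-2, 4)
Constraint values g_i(x) = a_i^T x - b_i:
  g_1((0, 1)) = -2
  g_2((0, 1)) = 0
Stationarity residual: grad f(x) + sum_i lambda_i a_i = (0, 0)
  -> stationarity OK
Primal feasibility (all g_i <= 0): OK
Dual feasibility (all lambda_i >= 0): FAILS
Complementary slackness (lambda_i * g_i(x) = 0 for all i): OK

Verdict: the first failing condition is dual_feasibility -> dual.

dual


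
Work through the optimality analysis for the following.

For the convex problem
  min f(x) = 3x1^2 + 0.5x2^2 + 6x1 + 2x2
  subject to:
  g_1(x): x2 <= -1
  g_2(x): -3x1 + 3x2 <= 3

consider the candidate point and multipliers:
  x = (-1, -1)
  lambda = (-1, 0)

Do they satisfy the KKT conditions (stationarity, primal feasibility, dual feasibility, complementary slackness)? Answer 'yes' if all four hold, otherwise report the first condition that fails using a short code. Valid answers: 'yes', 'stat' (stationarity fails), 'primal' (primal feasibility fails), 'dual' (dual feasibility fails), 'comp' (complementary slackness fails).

Gradient of f: grad f(x) = Q x + c = (0, 1)
Constraint values g_i(x) = a_i^T x - b_i:
  g_1((-1, -1)) = 0
  g_2((-1, -1)) = -3
Stationarity residual: grad f(x) + sum_i lambda_i a_i = (0, 0)
  -> stationarity OK
Primal feasibility (all g_i <= 0): OK
Dual feasibility (all lambda_i >= 0): FAILS
Complementary slackness (lambda_i * g_i(x) = 0 for all i): OK

Verdict: the first failing condition is dual_feasibility -> dual.

dual


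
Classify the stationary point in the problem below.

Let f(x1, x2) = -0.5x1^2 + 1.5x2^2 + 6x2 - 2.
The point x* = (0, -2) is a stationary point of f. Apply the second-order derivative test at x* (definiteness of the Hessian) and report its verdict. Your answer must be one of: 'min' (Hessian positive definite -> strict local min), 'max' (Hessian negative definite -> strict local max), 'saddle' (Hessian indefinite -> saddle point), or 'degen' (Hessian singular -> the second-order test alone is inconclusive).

Compute the Hessian H = grad^2 f:
  H = [[-1, 0], [0, 3]]
Verify stationarity: grad f(x*) = H x* + g = (0, 0).
Eigenvalues of H: -1, 3.
Eigenvalues have mixed signs, so H is indefinite -> x* is a saddle point.

saddle


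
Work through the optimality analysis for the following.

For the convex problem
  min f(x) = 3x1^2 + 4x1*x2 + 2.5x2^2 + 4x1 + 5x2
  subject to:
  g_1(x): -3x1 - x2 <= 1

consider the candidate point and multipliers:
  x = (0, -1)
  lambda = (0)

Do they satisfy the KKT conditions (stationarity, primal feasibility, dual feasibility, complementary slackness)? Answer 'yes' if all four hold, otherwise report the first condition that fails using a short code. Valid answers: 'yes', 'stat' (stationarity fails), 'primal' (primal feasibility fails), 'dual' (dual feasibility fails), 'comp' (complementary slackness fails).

Gradient of f: grad f(x) = Q x + c = (0, 0)
Constraint values g_i(x) = a_i^T x - b_i:
  g_1((0, -1)) = 0
Stationarity residual: grad f(x) + sum_i lambda_i a_i = (0, 0)
  -> stationarity OK
Primal feasibility (all g_i <= 0): OK
Dual feasibility (all lambda_i >= 0): OK
Complementary slackness (lambda_i * g_i(x) = 0 for all i): OK

Verdict: yes, KKT holds.

yes


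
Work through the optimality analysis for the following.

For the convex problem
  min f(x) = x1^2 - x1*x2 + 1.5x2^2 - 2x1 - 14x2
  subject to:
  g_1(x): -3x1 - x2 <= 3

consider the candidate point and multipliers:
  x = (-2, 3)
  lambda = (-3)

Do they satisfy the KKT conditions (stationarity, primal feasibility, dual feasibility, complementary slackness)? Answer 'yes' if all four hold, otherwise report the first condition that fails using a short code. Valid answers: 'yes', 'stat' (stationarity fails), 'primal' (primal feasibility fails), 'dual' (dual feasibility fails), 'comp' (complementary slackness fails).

Gradient of f: grad f(x) = Q x + c = (-9, -3)
Constraint values g_i(x) = a_i^T x - b_i:
  g_1((-2, 3)) = 0
Stationarity residual: grad f(x) + sum_i lambda_i a_i = (0, 0)
  -> stationarity OK
Primal feasibility (all g_i <= 0): OK
Dual feasibility (all lambda_i >= 0): FAILS
Complementary slackness (lambda_i * g_i(x) = 0 for all i): OK

Verdict: the first failing condition is dual_feasibility -> dual.

dual


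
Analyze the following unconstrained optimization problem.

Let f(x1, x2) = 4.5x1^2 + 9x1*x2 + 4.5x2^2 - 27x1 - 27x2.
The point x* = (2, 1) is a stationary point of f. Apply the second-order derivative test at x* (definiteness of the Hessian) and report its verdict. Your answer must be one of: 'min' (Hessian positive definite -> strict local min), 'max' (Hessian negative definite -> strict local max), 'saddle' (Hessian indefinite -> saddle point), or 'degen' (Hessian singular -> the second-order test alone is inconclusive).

Compute the Hessian H = grad^2 f:
  H = [[9, 9], [9, 9]]
Verify stationarity: grad f(x*) = H x* + g = (0, 0).
Eigenvalues of H: 0, 18.
H has a zero eigenvalue (singular; positive semidefinite but not definite), so H is neither positive definite, negative definite, nor indefinite. The second-order test alone is inconclusive -> degen.
(Indeed, f is constant along the null direction of H through x*, so x* is not a strict local extremum.)

degen


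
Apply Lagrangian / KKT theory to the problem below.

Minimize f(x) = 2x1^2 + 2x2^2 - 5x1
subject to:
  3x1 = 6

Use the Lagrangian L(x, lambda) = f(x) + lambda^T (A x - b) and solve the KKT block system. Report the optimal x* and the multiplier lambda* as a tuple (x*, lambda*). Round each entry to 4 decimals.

Form the Lagrangian:
  L(x, lambda) = (1/2) x^T Q x + c^T x + lambda^T (A x - b)
Stationarity (grad_x L = 0): Q x + c + A^T lambda = 0.
Primal feasibility: A x = b.

This gives the KKT block system:
  [ Q   A^T ] [ x     ]   [-c ]
  [ A    0  ] [ lambda ] = [ b ]

Solving the linear system:
  x*      = (2, 0)
  lambda* = (-1)
  f(x*)   = -2

x* = (2, 0), lambda* = (-1)


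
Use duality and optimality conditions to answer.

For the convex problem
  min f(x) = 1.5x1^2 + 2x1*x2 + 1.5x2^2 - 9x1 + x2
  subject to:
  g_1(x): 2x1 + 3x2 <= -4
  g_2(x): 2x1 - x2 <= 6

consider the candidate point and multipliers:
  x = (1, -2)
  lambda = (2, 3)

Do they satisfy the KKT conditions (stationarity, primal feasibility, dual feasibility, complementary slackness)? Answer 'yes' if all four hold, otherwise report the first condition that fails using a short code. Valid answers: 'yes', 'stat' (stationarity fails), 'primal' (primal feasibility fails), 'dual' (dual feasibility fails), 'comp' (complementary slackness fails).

Gradient of f: grad f(x) = Q x + c = (-10, -3)
Constraint values g_i(x) = a_i^T x - b_i:
  g_1((1, -2)) = 0
  g_2((1, -2)) = -2
Stationarity residual: grad f(x) + sum_i lambda_i a_i = (0, 0)
  -> stationarity OK
Primal feasibility (all g_i <= 0): OK
Dual feasibility (all lambda_i >= 0): OK
Complementary slackness (lambda_i * g_i(x) = 0 for all i): FAILS

Verdict: the first failing condition is complementary_slackness -> comp.

comp


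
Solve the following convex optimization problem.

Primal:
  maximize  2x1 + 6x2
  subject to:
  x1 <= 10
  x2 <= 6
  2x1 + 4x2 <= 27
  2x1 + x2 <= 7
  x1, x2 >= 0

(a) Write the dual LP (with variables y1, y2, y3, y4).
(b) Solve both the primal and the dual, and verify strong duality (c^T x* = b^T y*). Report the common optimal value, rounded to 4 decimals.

The standard primal-dual pair for 'max c^T x s.t. A x <= b, x >= 0' is:
  Dual:  min b^T y  s.t.  A^T y >= c,  y >= 0.

So the dual LP is:
  minimize  10y1 + 6y2 + 27y3 + 7y4
  subject to:
    y1 + 2y3 + 2y4 >= 2
    y2 + 4y3 + y4 >= 6
    y1, y2, y3, y4 >= 0

Solving the primal: x* = (0.5, 6).
  primal value c^T x* = 37.
Solving the dual: y* = (0, 5, 0, 1).
  dual value b^T y* = 37.
Strong duality: c^T x* = b^T y*. Confirmed.

37


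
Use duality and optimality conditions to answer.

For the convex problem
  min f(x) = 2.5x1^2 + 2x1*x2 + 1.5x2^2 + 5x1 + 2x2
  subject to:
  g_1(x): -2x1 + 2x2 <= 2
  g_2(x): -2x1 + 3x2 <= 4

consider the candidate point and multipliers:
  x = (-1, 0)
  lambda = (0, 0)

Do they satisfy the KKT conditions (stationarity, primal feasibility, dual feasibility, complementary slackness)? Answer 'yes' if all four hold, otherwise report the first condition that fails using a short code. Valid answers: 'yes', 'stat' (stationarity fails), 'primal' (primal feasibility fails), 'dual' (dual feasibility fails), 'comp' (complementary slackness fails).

Gradient of f: grad f(x) = Q x + c = (0, 0)
Constraint values g_i(x) = a_i^T x - b_i:
  g_1((-1, 0)) = 0
  g_2((-1, 0)) = -2
Stationarity residual: grad f(x) + sum_i lambda_i a_i = (0, 0)
  -> stationarity OK
Primal feasibility (all g_i <= 0): OK
Dual feasibility (all lambda_i >= 0): OK
Complementary slackness (lambda_i * g_i(x) = 0 for all i): OK

Verdict: yes, KKT holds.

yes


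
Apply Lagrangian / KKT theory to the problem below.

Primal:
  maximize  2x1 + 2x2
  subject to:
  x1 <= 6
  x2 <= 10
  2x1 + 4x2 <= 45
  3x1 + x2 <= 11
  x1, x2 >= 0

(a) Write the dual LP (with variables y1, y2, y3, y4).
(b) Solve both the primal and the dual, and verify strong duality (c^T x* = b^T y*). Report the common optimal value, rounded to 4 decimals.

The standard primal-dual pair for 'max c^T x s.t. A x <= b, x >= 0' is:
  Dual:  min b^T y  s.t.  A^T y >= c,  y >= 0.

So the dual LP is:
  minimize  6y1 + 10y2 + 45y3 + 11y4
  subject to:
    y1 + 2y3 + 3y4 >= 2
    y2 + 4y3 + y4 >= 2
    y1, y2, y3, y4 >= 0

Solving the primal: x* = (0.3333, 10).
  primal value c^T x* = 20.6667.
Solving the dual: y* = (0, 1.3333, 0, 0.6667).
  dual value b^T y* = 20.6667.
Strong duality: c^T x* = b^T y*. Confirmed.

20.6667


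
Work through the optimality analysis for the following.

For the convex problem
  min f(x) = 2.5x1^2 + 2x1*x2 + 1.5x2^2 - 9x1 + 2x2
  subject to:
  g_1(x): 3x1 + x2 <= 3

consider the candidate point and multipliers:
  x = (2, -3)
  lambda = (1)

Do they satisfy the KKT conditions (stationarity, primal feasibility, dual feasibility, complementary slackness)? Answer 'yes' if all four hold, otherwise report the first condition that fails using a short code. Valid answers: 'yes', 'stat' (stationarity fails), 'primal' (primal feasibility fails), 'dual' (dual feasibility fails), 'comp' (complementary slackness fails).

Gradient of f: grad f(x) = Q x + c = (-5, -3)
Constraint values g_i(x) = a_i^T x - b_i:
  g_1((2, -3)) = 0
Stationarity residual: grad f(x) + sum_i lambda_i a_i = (-2, -2)
  -> stationarity FAILS
Primal feasibility (all g_i <= 0): OK
Dual feasibility (all lambda_i >= 0): OK
Complementary slackness (lambda_i * g_i(x) = 0 for all i): OK

Verdict: the first failing condition is stationarity -> stat.

stat


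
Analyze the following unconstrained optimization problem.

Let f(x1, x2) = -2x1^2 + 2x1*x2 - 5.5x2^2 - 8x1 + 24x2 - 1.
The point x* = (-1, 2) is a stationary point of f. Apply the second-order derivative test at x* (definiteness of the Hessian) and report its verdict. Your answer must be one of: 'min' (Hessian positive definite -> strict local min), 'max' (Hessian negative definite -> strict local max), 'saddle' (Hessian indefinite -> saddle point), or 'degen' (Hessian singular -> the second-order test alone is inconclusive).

Compute the Hessian H = grad^2 f:
  H = [[-4, 2], [2, -11]]
Verify stationarity: grad f(x*) = H x* + g = (0, 0).
Eigenvalues of H: -11.5311, -3.4689.
Both eigenvalues < 0, so H is negative definite -> x* is a strict local max.

max


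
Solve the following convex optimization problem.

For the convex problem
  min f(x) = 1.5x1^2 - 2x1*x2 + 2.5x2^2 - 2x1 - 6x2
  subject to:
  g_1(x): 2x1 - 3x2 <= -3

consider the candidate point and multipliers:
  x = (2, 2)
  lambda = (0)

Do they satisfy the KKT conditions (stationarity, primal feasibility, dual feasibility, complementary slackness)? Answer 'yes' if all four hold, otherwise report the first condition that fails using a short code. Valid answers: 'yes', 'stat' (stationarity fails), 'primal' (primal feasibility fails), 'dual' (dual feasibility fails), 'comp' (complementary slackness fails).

Gradient of f: grad f(x) = Q x + c = (0, 0)
Constraint values g_i(x) = a_i^T x - b_i:
  g_1((2, 2)) = 1
Stationarity residual: grad f(x) + sum_i lambda_i a_i = (0, 0)
  -> stationarity OK
Primal feasibility (all g_i <= 0): FAILS
Dual feasibility (all lambda_i >= 0): OK
Complementary slackness (lambda_i * g_i(x) = 0 for all i): OK

Verdict: the first failing condition is primal_feasibility -> primal.

primal


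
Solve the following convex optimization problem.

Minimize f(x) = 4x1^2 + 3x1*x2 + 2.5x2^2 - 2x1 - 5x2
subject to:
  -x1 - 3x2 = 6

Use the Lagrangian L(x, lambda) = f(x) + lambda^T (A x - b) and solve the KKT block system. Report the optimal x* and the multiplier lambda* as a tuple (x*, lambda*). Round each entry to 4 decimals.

Form the Lagrangian:
  L(x, lambda) = (1/2) x^T Q x + c^T x + lambda^T (A x - b)
Stationarity (grad_x L = 0): Q x + c + A^T lambda = 0.
Primal feasibility: A x = b.

This gives the KKT block system:
  [ Q   A^T ] [ x     ]   [-c ]
  [ A    0  ] [ lambda ] = [ b ]

Solving the linear system:
  x*      = (0.4576, -2.1525)
  lambda* = (-4.7966)
  f(x*)   = 19.3136

x* = (0.4576, -2.1525), lambda* = (-4.7966)


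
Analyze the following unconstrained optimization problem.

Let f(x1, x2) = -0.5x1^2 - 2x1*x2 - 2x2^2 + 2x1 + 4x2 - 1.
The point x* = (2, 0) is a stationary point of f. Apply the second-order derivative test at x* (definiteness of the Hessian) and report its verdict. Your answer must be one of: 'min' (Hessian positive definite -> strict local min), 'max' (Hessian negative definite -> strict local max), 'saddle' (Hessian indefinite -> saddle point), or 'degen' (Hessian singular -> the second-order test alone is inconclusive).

Compute the Hessian H = grad^2 f:
  H = [[-1, -2], [-2, -4]]
Verify stationarity: grad f(x*) = H x* + g = (0, 0).
Eigenvalues of H: -5, 0.
H has a zero eigenvalue (singular; negative semidefinite but not definite), so H is neither positive definite, negative definite, nor indefinite. The second-order test alone is inconclusive -> degen.
(Indeed, f is constant along the null direction of H through x*, so x* is not a strict local extremum.)

degen


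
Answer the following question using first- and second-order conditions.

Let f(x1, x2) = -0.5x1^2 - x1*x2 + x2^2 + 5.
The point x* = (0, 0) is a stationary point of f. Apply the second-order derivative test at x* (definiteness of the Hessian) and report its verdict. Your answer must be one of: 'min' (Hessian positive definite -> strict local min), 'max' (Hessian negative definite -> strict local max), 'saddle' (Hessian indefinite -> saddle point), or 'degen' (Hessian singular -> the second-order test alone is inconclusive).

Compute the Hessian H = grad^2 f:
  H = [[-1, -1], [-1, 2]]
Verify stationarity: grad f(x*) = H x* + g = (0, 0).
Eigenvalues of H: -1.3028, 2.3028.
Eigenvalues have mixed signs, so H is indefinite -> x* is a saddle point.

saddle


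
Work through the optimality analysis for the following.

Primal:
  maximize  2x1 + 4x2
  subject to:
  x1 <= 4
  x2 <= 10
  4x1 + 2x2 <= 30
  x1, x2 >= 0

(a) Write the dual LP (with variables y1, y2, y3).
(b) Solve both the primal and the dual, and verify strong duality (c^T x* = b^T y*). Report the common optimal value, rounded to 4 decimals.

The standard primal-dual pair for 'max c^T x s.t. A x <= b, x >= 0' is:
  Dual:  min b^T y  s.t.  A^T y >= c,  y >= 0.

So the dual LP is:
  minimize  4y1 + 10y2 + 30y3
  subject to:
    y1 + 4y3 >= 2
    y2 + 2y3 >= 4
    y1, y2, y3 >= 0

Solving the primal: x* = (2.5, 10).
  primal value c^T x* = 45.
Solving the dual: y* = (0, 3, 0.5).
  dual value b^T y* = 45.
Strong duality: c^T x* = b^T y*. Confirmed.

45


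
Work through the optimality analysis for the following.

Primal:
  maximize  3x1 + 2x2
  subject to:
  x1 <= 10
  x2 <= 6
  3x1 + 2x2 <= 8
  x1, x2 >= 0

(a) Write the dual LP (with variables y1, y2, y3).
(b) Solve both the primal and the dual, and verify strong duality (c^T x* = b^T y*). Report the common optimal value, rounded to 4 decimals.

The standard primal-dual pair for 'max c^T x s.t. A x <= b, x >= 0' is:
  Dual:  min b^T y  s.t.  A^T y >= c,  y >= 0.

So the dual LP is:
  minimize  10y1 + 6y2 + 8y3
  subject to:
    y1 + 3y3 >= 3
    y2 + 2y3 >= 2
    y1, y2, y3 >= 0

Solving the primal: x* = (2.6667, 0).
  primal value c^T x* = 8.
Solving the dual: y* = (0, 0, 1).
  dual value b^T y* = 8.
Strong duality: c^T x* = b^T y*. Confirmed.

8


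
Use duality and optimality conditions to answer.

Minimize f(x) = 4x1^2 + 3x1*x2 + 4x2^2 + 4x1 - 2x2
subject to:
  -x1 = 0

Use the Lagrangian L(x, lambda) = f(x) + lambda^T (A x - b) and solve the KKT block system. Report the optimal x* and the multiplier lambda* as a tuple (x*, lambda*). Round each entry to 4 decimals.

Form the Lagrangian:
  L(x, lambda) = (1/2) x^T Q x + c^T x + lambda^T (A x - b)
Stationarity (grad_x L = 0): Q x + c + A^T lambda = 0.
Primal feasibility: A x = b.

This gives the KKT block system:
  [ Q   A^T ] [ x     ]   [-c ]
  [ A    0  ] [ lambda ] = [ b ]

Solving the linear system:
  x*      = (0, 0.25)
  lambda* = (4.75)
  f(x*)   = -0.25

x* = (0, 0.25), lambda* = (4.75)


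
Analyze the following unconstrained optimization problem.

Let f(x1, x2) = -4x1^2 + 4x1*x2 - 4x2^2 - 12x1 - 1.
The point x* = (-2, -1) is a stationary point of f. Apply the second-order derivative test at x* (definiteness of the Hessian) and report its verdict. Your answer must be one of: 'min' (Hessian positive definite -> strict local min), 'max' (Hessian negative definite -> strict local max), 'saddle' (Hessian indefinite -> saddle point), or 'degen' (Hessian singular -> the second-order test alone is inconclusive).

Compute the Hessian H = grad^2 f:
  H = [[-8, 4], [4, -8]]
Verify stationarity: grad f(x*) = H x* + g = (0, 0).
Eigenvalues of H: -12, -4.
Both eigenvalues < 0, so H is negative definite -> x* is a strict local max.

max


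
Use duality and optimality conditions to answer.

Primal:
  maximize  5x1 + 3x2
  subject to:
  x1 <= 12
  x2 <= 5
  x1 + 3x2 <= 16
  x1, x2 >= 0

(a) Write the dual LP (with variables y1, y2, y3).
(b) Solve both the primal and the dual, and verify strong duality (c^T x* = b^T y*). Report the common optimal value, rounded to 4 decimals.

The standard primal-dual pair for 'max c^T x s.t. A x <= b, x >= 0' is:
  Dual:  min b^T y  s.t.  A^T y >= c,  y >= 0.

So the dual LP is:
  minimize  12y1 + 5y2 + 16y3
  subject to:
    y1 + y3 >= 5
    y2 + 3y3 >= 3
    y1, y2, y3 >= 0

Solving the primal: x* = (12, 1.3333).
  primal value c^T x* = 64.
Solving the dual: y* = (4, 0, 1).
  dual value b^T y* = 64.
Strong duality: c^T x* = b^T y*. Confirmed.

64


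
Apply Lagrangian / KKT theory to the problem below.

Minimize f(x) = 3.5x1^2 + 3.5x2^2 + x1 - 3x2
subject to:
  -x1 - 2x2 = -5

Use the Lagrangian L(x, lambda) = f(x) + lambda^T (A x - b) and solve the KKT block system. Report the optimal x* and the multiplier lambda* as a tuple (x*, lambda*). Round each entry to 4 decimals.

Form the Lagrangian:
  L(x, lambda) = (1/2) x^T Q x + c^T x + lambda^T (A x - b)
Stationarity (grad_x L = 0): Q x + c + A^T lambda = 0.
Primal feasibility: A x = b.

This gives the KKT block system:
  [ Q   A^T ] [ x     ]   [-c ]
  [ A    0  ] [ lambda ] = [ b ]

Solving the linear system:
  x*      = (0.7143, 2.1429)
  lambda* = (6)
  f(x*)   = 12.1429

x* = (0.7143, 2.1429), lambda* = (6)
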